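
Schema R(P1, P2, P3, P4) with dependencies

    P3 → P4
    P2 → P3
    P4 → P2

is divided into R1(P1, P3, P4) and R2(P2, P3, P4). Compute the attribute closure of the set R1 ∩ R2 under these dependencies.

P2, P3, P4

R1 ∩ R2 = {P3, P4}.
P4 → P2 applies, adding P2
Closure: {P2, P3, P4}.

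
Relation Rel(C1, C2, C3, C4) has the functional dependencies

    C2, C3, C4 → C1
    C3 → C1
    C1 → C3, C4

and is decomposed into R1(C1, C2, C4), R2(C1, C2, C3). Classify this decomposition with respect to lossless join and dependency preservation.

lossless and dependency-preserving

Lossless test: (C1, C2)⁺ = {C1, C2, C3, C4}, which contains all of one fragment — lossless.
Dependency preservation: C2, C3, C4 → C1; C1 → C3, C4 are not contained in any single fragment, but the restricted closure of each left-hand side across the fragments still reaches the right-hand side; the remaining FDs each lie inside some fragment. All dependencies are preserved.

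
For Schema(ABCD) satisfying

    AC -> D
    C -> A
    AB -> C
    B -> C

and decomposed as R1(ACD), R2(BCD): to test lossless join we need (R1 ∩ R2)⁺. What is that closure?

R1 ∩ R2 = {CD}.
C → A applies, adding A
Closure: {ACD}.

ACD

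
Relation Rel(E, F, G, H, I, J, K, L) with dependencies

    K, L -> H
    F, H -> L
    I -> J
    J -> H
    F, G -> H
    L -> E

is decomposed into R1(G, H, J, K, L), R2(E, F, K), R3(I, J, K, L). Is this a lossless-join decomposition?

Chase test. Columns are E, F, G, H, I, J, K, L; row i has aⱼ where attribute j ∈ Ri, else bᵢⱼ.
Initial tableau (one row per fragment):
  row 1: b11 b12 a3 a4 b15 a6 a7 a8
  row 2: a1 a2 b23 b24 b25 b26 a7 b28
  row 3: b31 b32 b33 b34 a5 a6 a7 a8
Rows 1 and 3 agree on K, L; apply K, L→H and equate their H entries.
Rows 1 and 3 agree on L; apply L→E and equate their E entries.
No row becomes fully distinguished — the join is lossy.

No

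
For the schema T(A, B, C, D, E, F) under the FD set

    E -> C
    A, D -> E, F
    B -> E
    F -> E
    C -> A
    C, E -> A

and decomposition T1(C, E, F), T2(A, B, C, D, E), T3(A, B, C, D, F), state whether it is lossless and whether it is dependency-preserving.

lossless and dependency-preserving

Lossless test (chase): Rows 2 and 3 agree on A, D; apply A, D→E, F and equate their E, F entries. Rows 1 and 2 agree on C; apply C→A and equate their A entries. Row 2 is now all distinguished symbols — the join is lossless.
Dependency preservation: A, D → E, F is not contained in any single fragment, but the restricted closure of its left-hand side across the fragments still reaches the right-hand side; the remaining FDs each lie inside some fragment. All dependencies are preserved.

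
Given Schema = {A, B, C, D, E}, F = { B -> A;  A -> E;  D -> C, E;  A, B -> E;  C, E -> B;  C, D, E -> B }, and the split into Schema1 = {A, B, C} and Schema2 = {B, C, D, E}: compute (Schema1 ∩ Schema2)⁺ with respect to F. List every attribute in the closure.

A, B, C, E

Schema1 ∩ Schema2 = {B, C}.
B → A applies, adding A
A → E applies, adding E
Closure: {A, B, C, E}.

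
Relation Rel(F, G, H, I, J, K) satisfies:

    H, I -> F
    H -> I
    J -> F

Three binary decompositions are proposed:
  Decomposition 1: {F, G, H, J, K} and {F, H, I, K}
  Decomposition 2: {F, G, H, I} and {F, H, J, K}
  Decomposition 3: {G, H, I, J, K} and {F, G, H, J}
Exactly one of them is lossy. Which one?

Decomposition 2

Decomposition 1: common = {F, H, K}, closure = {F, H, I, K} → lossless.
Decomposition 2: common = {F, H}, closure = {F, H, I} → lossy.
Decomposition 3: common = {G, H, J}, closure = {F, G, H, I, J} → lossless.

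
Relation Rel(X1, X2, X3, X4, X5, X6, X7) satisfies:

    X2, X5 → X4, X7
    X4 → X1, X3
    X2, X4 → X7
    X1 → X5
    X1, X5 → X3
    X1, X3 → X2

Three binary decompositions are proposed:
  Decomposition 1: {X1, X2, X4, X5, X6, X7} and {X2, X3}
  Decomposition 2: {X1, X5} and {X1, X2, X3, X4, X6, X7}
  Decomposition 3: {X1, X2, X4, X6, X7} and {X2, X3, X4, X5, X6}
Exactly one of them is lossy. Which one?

Decomposition 1: common = {X2}, closure = {X2} → lossy.
Decomposition 2: common = {X1}, closure = {X1, X2, X3, X4, X5, X7} → lossless.
Decomposition 3: common = {X2, X4, X6}, closure = {X1, X2, X3, X4, X5, X6, X7} → lossless.

Decomposition 1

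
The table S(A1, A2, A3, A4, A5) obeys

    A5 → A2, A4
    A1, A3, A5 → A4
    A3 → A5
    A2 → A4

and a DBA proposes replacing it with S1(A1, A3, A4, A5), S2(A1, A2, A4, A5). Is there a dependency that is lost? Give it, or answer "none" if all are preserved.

none

A5 → A2, A4 lies within S2.
A1, A3, A5 → A4 lies within S1.
A3 → A5 lies within S1.
A2 → A4 lies within S2.
Every dependency is enforceable on the fragments, so the decomposition is dependency-preserving.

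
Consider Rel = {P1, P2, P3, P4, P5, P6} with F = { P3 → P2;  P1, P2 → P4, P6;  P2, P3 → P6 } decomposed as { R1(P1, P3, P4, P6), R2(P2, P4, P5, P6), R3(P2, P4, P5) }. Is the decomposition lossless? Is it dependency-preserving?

Lossless test (chase): applying each FD to every pair of rows produces no changes in the tableau, so no row becomes fully distinguished — the join is lossy.
Dependency preservation: the restricted closure of {P3} across the fragments never reaches {P2}, so P3 → P2 cannot be enforced without a join — not preserved.

lossy and not dependency-preserving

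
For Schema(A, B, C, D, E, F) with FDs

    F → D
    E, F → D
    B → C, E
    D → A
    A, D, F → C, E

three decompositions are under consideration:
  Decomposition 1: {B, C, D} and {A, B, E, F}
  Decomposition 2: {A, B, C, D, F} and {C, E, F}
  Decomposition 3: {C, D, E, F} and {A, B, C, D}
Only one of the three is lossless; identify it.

Decomposition 2

Decomposition 1: common = {B}, closure = {B, C, E} → lossy.
Decomposition 2: common = {C, F}, closure = {A, C, D, E, F} → lossless.
Decomposition 3: common = {C, D}, closure = {A, C, D} → lossy.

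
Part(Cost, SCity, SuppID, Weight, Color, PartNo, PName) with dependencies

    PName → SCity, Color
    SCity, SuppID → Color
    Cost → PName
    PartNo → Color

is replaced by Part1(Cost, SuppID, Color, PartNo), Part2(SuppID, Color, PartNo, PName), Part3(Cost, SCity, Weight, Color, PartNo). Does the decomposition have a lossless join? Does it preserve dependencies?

Lossless test (chase): Rows 1 and 3 agree on Cost; apply Cost→PName and equate their PName entries. Rows 1 and 3 agree on PName; apply PName→SCity, Color and equate their SCity, Color entries. No row becomes fully distinguished — the join is lossy.
Dependency preservation: the restricted closure of {PName} across the fragments never reaches {SCity, Color}, so PName → SCity, Color cannot be enforced without a join — not preserved.

lossy and not dependency-preserving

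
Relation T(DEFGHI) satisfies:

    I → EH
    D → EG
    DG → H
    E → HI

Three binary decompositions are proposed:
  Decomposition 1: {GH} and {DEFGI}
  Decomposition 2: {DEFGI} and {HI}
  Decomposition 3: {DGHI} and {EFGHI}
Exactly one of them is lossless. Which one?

Decomposition 1: common = {G}, closure = {G} → lossy.
Decomposition 2: common = {I}, closure = {EHI} → lossless.
Decomposition 3: common = {GHI}, closure = {EGHI} → lossy.

Decomposition 2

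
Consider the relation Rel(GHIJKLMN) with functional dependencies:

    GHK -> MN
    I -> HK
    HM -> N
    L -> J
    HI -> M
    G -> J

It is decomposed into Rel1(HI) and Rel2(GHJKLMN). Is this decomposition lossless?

Common attributes: Rel1 ∩ Rel2 = {H}.
No dependency enlarges {H}, so (H)⁺ = {H}.
The closure contains neither all of Rel1 = {HI} nor all of Rel2 = {GHJKLMN}, so the common attributes are not a superkey of either fragment. The join is lossy.

No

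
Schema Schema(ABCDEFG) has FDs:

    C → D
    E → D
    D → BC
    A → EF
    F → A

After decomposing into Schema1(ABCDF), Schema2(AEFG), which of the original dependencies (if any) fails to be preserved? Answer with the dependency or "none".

Check E → D: no single fragment contains all of {DE}, and the restricted closure of {E} across the fragments never reaches {D}.
C → D is preserved.
D → BC is preserved.
A → EF is preserved.
F → A is preserved.

E → D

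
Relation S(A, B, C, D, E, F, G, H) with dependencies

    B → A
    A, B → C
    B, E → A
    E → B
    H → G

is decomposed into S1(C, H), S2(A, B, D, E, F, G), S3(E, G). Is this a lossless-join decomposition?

No

Chase test. Columns are A, B, C, D, E, F, G, H; row i has aⱼ where attribute j ∈ Si, else bᵢⱼ.
Initial tableau (one row per fragment):
  row 1: b11 b12 a3 b14 b15 b16 b17 a8
  row 2: a1 a2 b23 a4 a5 a6 a7 b28
  row 3: b31 b32 b33 b34 a5 b36 a7 b38
Rows 2 and 3 agree on E; apply E→B and equate their B entries.
Rows 2 and 3 agree on B; apply B→A and equate their A entries.
Rows 2 and 3 agree on A, B; apply A, B→C and equate their C entries.
No row becomes fully distinguished — the join is lossy.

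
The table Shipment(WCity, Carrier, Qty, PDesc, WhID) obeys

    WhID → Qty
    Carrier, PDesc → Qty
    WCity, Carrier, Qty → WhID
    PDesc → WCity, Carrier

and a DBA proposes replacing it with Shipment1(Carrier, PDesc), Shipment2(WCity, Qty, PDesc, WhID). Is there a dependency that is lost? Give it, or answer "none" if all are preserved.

Check WCity, Carrier, Qty → WhID: no single fragment contains all of {WCity, Carrier, Qty, WhID}, and the restricted closure of {WCity, Carrier, Qty} across the fragments never reaches {WhID}.
WhID → Qty is preserved.
Carrier, PDesc → Qty is preserved.
PDesc → WCity, Carrier is preserved.

WCity, Carrier, Qty → WhID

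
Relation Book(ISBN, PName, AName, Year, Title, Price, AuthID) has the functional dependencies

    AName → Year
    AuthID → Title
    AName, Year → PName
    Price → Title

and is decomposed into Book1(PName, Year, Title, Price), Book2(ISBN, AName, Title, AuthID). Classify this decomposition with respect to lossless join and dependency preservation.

lossy and not dependency-preserving

Lossless test: (Title)⁺ = {Title}, which is a superkey of neither fragment — lossy.
Dependency preservation: the restricted closure of {AName} across the fragments never reaches {Year}, so AName → Year cannot be enforced without a join — not preserved.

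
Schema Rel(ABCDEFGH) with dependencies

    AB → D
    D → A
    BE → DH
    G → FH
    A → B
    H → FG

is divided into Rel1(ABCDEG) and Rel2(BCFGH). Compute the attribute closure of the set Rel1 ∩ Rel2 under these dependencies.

BCFGH

Rel1 ∩ Rel2 = {BCG}.
G → FH applies, adding FH
Closure: {BCFGH}.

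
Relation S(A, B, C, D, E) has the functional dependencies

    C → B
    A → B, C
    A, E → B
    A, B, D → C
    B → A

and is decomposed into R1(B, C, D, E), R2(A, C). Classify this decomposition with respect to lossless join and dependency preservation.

Lossless test: (C)⁺ = {A, B, C}, which contains all of one fragment — lossless.
Dependency preservation: A → B, C; A, E → B; A, B, D → C; B → A are not contained in any single fragment, but the restricted closure of each left-hand side across the fragments still reaches the right-hand side; the remaining FDs each lie inside some fragment. All dependencies are preserved.

lossless and dependency-preserving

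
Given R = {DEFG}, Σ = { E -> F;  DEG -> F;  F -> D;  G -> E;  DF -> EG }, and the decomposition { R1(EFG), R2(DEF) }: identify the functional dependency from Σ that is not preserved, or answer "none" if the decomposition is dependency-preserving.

none

E → F lies within R1.
DEG → F: restricted closure across fragments reaches F.
F → D lies within R2.
G → E lies within R1.
DF → EG: restricted closure across fragments reaches EG.
Every dependency is enforceable on the fragments, so the decomposition is dependency-preserving.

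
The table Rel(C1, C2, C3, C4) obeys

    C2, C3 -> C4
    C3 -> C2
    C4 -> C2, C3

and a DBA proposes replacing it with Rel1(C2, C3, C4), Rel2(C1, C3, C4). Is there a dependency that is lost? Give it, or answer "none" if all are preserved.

C2, C3 → C4 lies within Rel1.
C3 → C2 lies within Rel1.
C4 → C2, C3 lies within Rel1.
Every dependency is enforceable on the fragments, so the decomposition is dependency-preserving.

none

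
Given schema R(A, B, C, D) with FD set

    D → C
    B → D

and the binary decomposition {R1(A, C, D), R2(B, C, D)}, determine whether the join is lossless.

Common attributes: R1 ∩ R2 = {C, D}.
No dependency enlarges {C, D}, so (C, D)⁺ = {C, D}.
The closure contains neither all of R1 = {A, C, D} nor all of R2 = {B, C, D}, so the common attributes are not a superkey of either fragment. The join is lossy.

No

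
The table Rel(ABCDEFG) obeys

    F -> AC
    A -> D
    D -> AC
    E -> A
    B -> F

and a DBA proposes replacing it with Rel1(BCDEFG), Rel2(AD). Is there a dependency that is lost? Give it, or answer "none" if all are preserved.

F → AC: restricted closure across fragments reaches AC.
A → D lies within Rel2.
D → AC: restricted closure across fragments reaches AC.
E → A: restricted closure across fragments reaches A.
B → F lies within Rel1.
Every dependency is enforceable on the fragments, so the decomposition is dependency-preserving.

none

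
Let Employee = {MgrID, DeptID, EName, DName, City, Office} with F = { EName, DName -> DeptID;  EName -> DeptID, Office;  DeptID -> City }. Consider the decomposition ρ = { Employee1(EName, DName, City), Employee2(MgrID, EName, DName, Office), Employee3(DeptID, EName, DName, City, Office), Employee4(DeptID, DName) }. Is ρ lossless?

Chase test. Columns are MgrID, DeptID, EName, DName, City, Office; row i has aⱼ where attribute j ∈ Employeei, else bᵢⱼ.
Initial tableau (one row per fragment):
  row 1: b11 b12 a3 a4 a5 b16
  row 2: a1 b22 a3 a4 b25 a6
  row 3: b31 a2 a3 a4 a5 a6
  row 4: b41 a2 b43 a4 b45 b46
Rows 1 and 2 agree on EName, DName; apply EName, DName→DeptID and equate their DeptID entries.
Rows 1 and 3 agree on EName, DName; apply EName, DName→DeptID and equate their DeptID entries.
Rows 1 and 2 agree on EName; apply EName→DeptID, Office and equate their DeptID, Office entries.
Rows 1 and 2 agree on DeptID; apply DeptID→City and equate their City entries.
Rows 1 and 4 agree on DeptID; apply DeptID→City and equate their City entries.
Row 2 is now all distinguished symbols — the join is lossless.

Yes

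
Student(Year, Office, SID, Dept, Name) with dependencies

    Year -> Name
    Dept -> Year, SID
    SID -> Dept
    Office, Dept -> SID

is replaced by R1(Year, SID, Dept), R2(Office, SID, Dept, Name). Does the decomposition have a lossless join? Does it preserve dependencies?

Lossless test: (SID, Dept)⁺ = {Year, SID, Dept, Name}, which contains all of one fragment — lossless.
Dependency preservation: the restricted closure of {Year} across the fragments never reaches {Name}, so Year → Name cannot be enforced without a join — not preserved.

lossless but not dependency-preserving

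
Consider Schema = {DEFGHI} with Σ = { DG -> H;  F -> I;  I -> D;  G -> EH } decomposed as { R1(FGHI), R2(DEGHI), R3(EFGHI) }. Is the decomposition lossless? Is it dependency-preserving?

lossless and dependency-preserving

Lossless test (chase): Rows 1 and 2 agree on I; apply I→D and equate their D entries. Rows 1 and 3 agree on I; apply I→D and equate their D entries. Rows 1 and 2 agree on G; apply G→EH and equate their EH entries. Row 1 is now all distinguished symbols — the join is lossless.
Dependency preservation: every FD's attributes lie within a single fragment, so each can be enforced locally — preserved.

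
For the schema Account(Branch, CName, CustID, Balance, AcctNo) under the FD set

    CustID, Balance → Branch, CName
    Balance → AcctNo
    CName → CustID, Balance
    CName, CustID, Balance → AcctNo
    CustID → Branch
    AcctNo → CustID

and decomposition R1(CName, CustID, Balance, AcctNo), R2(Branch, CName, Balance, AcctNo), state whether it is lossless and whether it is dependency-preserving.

lossless but not dependency-preserving

Lossless test: (CName, Balance, AcctNo)⁺ = {Branch, CName, CustID, Balance, AcctNo}, which contains all of one fragment — lossless.
Dependency preservation: the restricted closure of {CustID} across the fragments never reaches {Branch}, so CustID → Branch cannot be enforced without a join — not preserved.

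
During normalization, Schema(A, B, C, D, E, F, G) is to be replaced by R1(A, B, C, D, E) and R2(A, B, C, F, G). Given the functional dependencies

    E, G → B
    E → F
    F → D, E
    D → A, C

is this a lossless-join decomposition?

No

Common attributes: R1 ∩ R2 = {A, B, C}.
No dependency enlarges {A, B, C}, so (A, B, C)⁺ = {A, B, C}.
The closure contains neither all of R1 = {A, B, C, D, E} nor all of R2 = {A, B, C, F, G}, so the common attributes are not a superkey of either fragment. The join is lossy.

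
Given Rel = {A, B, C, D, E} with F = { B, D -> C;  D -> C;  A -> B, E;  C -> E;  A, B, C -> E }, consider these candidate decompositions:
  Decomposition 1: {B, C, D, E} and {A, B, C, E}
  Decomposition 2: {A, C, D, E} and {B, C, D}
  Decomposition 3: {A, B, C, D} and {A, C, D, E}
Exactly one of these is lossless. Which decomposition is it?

Decomposition 3

Decomposition 1: common = {B, C, E}, closure = {B, C, E} → lossy.
Decomposition 2: common = {C, D}, closure = {C, D, E} → lossy.
Decomposition 3: common = {A, C, D}, closure = {A, B, C, D, E} → lossless.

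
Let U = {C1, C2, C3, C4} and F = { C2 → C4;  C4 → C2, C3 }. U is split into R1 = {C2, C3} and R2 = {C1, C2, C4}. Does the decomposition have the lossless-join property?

Yes

Common attributes: R1 ∩ R2 = {C2}.
Closure of {C2}: C2 → C4 applies, adding C4; C4 → C2, C3 applies, adding C3. So (C2)⁺ = {C2, C3, C4}.
This closure contains every attribute of R1, so R1 ∩ R2 → R1. The join is lossless.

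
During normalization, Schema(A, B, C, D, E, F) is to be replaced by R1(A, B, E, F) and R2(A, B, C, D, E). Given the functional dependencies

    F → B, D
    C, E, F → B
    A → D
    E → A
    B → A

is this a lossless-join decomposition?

Common attributes: R1 ∩ R2 = {A, B, E}.
Closure of {A, B, E}: A → D applies, adding D. So (A, B, E)⁺ = {A, B, D, E}.
The closure contains neither all of R1 = {A, B, E, F} nor all of R2 = {A, B, C, D, E}, so the common attributes are not a superkey of either fragment. The join is lossy.

No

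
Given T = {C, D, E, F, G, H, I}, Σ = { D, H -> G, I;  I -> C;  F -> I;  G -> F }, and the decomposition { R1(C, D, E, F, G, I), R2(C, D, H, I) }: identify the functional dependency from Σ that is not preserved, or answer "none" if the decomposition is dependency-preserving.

Check D, H → G, I: no single fragment contains all of {D, G, H, I}, and the restricted closure of {D, H} across the fragments never reaches {G, I}.
I → C is preserved.
F → I is preserved.
G → F is preserved.

D, H -> G, I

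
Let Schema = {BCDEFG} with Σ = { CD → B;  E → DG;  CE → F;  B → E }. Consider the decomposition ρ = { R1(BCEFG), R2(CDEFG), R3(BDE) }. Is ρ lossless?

Chase test. Columns are BCDEFG; row i has aⱼ where attribute j ∈ Ri, else bᵢⱼ.
Initial tableau (one row per fragment):
  row 1: a1 a2 b13 a4 a5 a6
  row 2: b21 a2 a3 a4 a5 a6
  row 3: a1 b32 a3 a4 b35 b36
Rows 1 and 2 agree on E; apply E→DG and equate their DG entries.
Rows 1 and 3 agree on E; apply E→DG and equate their DG entries.
Rows 1 and 2 agree on CD; apply CD→B and equate their B entries.
Row 1 is now all distinguished symbols — the join is lossless.

Yes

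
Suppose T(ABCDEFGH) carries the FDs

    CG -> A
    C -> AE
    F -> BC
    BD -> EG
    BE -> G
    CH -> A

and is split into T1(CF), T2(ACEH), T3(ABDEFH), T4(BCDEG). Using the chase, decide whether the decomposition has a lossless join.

Yes

Chase test. Columns are ABCDEFGH; row i has aⱼ where attribute j ∈ Ti, else bᵢⱼ.
Initial tableau (one row per fragment):
  row 1: b11 b12 a3 b14 b15 a6 b17 b18
  row 2: a1 b22 a3 b24 a5 b26 b27 a8
  row 3: a1 a2 b33 a4 a5 a6 b37 a8
  row 4: b41 a2 a3 a4 a5 b46 a7 b48
Rows 1 and 2 agree on C; apply C→AE and equate their AE entries.
Rows 1 and 4 agree on C; apply C→AE and equate their AE entries.
Rows 1 and 3 agree on F; apply F→BC and equate their BC entries.
Rows 3 and 4 agree on BD; apply BD→EG and equate their EG entries.
Rows 1 and 3 agree on BE; apply BE→G and equate their G entries.
Row 3 is now all distinguished symbols — the join is lossless.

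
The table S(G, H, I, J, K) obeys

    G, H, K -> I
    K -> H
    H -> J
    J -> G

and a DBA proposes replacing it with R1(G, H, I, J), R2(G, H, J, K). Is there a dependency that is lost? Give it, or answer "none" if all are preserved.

G, H, K -> I

Check G, H, K → I: no single fragment contains all of {G, H, I, K}, and the restricted closure of {G, H, K} across the fragments never reaches {I}.
K → H is preserved.
H → J is preserved.
J → G is preserved.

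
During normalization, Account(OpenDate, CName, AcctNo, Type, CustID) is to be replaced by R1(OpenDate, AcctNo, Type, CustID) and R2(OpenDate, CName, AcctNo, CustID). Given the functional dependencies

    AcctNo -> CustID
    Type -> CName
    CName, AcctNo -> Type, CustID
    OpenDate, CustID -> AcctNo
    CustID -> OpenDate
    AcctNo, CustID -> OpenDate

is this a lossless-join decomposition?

Common attributes: R1 ∩ R2 = {OpenDate, AcctNo, CustID}.
No dependency enlarges {OpenDate, AcctNo, CustID}, so (OpenDate, AcctNo, CustID)⁺ = {OpenDate, AcctNo, CustID}.
The closure contains neither all of R1 = {OpenDate, AcctNo, Type, CustID} nor all of R2 = {OpenDate, CName, AcctNo, CustID}, so the common attributes are not a superkey of either fragment. The join is lossy.

No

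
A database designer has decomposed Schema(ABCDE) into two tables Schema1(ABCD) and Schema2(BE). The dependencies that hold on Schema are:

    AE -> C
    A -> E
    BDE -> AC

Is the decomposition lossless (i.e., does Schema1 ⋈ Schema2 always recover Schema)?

No

Common attributes: Schema1 ∩ Schema2 = {B}.
No dependency enlarges {B}, so (B)⁺ = {B}.
The closure contains neither all of Schema1 = {ABCD} nor all of Schema2 = {BE}, so the common attributes are not a superkey of either fragment. The join is lossy.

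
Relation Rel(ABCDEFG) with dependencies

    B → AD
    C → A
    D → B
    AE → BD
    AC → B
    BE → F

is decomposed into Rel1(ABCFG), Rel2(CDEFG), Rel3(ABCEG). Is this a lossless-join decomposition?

Yes

Chase test. Columns are ABCDEFG; row i has aⱼ where attribute j ∈ Reli, else bᵢⱼ.
Initial tableau (one row per fragment):
  row 1: a1 a2 a3 b14 b15 a6 a7
  row 2: b21 b22 a3 a4 a5 a6 a7
  row 3: a1 a2 a3 b34 a5 b36 a7
Rows 1 and 3 agree on B; apply B→AD and equate their AD entries.
Rows 1 and 2 agree on C; apply C→A and equate their A entries.
Rows 2 and 3 agree on AE; apply AE→BD and equate their BD entries.
Rows 2 and 3 agree on BE; apply BE→F and equate their F entries.
Row 2 is now all distinguished symbols — the join is lossless.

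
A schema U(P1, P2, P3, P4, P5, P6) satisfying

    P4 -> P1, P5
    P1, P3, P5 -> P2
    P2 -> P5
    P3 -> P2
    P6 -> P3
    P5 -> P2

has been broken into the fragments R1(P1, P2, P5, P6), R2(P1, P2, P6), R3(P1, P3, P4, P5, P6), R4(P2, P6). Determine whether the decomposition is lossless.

Chase test. Columns are P1, P2, P3, P4, P5, P6; row i has aⱼ where attribute j ∈ Ri, else bᵢⱼ.
Initial tableau (one row per fragment):
  row 1: a1 a2 b13 b14 a5 a6
  row 2: a1 a2 b23 b24 b25 a6
  row 3: a1 b32 a3 a4 a5 a6
  row 4: b41 a2 b43 b44 b45 a6
Rows 1 and 2 agree on P2; apply P2→P5 and equate their P5 entries.
Rows 1 and 4 agree on P2; apply P2→P5 and equate their P5 entries.
Rows 1 and 2 agree on P6; apply P6→P3 and equate their P3 entries.
Rows 1 and 3 agree on P6; apply P6→P3 and equate their P3 entries.
Rows 1 and 4 agree on P6; apply P6→P3 and equate their P3 entries.
Rows 1 and 3 agree on P5; apply P5→P2 and equate their P2 entries.
Row 3 is now all distinguished symbols — the join is lossless.

Yes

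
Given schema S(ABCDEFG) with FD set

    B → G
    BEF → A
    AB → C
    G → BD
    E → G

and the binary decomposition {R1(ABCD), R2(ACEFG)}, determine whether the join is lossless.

Common attributes: R1 ∩ R2 = {AC}.
No dependency enlarges {AC}, so (AC)⁺ = {AC}.
The closure contains neither all of R1 = {ABCD} nor all of R2 = {ACEFG}, so the common attributes are not a superkey of either fragment. The join is lossy.

No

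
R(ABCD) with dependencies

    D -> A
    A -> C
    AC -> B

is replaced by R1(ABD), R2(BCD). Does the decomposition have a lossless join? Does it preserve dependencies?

Lossless test: (BD)⁺ = {ABCD}, which contains all of one fragment — lossless.
Dependency preservation: the restricted closure of {A} across the fragments never reaches {C}, so A → C cannot be enforced without a join — not preserved.

lossless but not dependency-preserving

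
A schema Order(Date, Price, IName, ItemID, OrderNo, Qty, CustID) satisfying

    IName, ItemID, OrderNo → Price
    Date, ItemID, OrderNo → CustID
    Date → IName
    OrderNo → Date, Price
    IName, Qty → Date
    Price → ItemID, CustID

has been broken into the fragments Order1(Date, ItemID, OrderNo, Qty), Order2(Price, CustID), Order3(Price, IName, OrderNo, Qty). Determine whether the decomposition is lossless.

Chase test. Columns are Date, Price, IName, ItemID, OrderNo, Qty, CustID; row i has aⱼ where attribute j ∈ Orderi, else bᵢⱼ.
Initial tableau (one row per fragment):
  row 1: a1 b12 b13 a4 a5 a6 b17
  row 2: b21 a2 b23 b24 b25 b26 a7
  row 3: b31 a2 a3 b34 a5 a6 b37
Rows 1 and 3 agree on OrderNo; apply OrderNo→Date, Price and equate their Date, Price entries.
Rows 1 and 2 agree on Price; apply Price→ItemID, CustID and equate their ItemID, CustID entries.
Rows 1 and 3 agree on Price; apply Price→ItemID, CustID and equate their ItemID, CustID entries.
Rows 1 and 3 agree on Date; apply Date→IName and equate their IName entries.
Row 1 is now all distinguished symbols — the join is lossless.

Yes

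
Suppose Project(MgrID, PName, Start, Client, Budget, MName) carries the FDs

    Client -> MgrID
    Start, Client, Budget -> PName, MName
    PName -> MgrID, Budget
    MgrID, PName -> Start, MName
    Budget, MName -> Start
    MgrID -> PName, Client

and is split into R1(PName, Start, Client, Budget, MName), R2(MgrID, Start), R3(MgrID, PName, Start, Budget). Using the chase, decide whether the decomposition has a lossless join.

Yes

Chase test. Columns are MgrID, PName, Start, Client, Budget, MName; row i has aⱼ where attribute j ∈ Ri, else bᵢⱼ.
Initial tableau (one row per fragment):
  row 1: b11 a2 a3 a4 a5 a6
  row 2: a1 b22 a3 b24 b25 b26
  row 3: a1 a2 a3 b34 a5 b36
Rows 1 and 3 agree on PName; apply PName→MgrID, Budget and equate their MgrID, Budget entries.
Rows 1 and 3 agree on MgrID, PName; apply MgrID, PName→Start, MName and equate their Start, MName entries.
Rows 1 and 2 agree on MgrID; apply MgrID→PName, Client and equate their PName, Client entries.
Rows 1 and 3 agree on MgrID; apply MgrID→PName, Client and equate their PName, Client entries.
Rows 1 and 2 agree on PName; apply PName→MgrID, Budget and equate their MgrID, Budget entries.
Rows 1 and 2 agree on MgrID, PName; apply MgrID, PName→Start, MName and equate their Start, MName entries.
Row 1 is now all distinguished symbols — the join is lossless.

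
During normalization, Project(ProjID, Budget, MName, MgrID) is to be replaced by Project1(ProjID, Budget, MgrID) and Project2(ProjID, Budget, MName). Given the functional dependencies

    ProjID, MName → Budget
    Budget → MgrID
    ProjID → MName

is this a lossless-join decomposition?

Yes

Common attributes: Project1 ∩ Project2 = {ProjID, Budget}.
Closure of {ProjID, Budget}: Budget → MgrID applies, adding MgrID; ProjID → MName applies, adding MName. So (ProjID, Budget)⁺ = {ProjID, Budget, MName, MgrID}.
This closure contains every attribute of Project1, so Project1 ∩ Project2 → Project1. The join is lossless.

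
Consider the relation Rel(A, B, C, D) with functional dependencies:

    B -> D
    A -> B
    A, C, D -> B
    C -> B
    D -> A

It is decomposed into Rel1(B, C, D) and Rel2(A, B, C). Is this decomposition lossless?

Common attributes: Rel1 ∩ Rel2 = {B, C}.
Closure of {B, C}: B → D applies, adding D; D → A applies, adding A. So (B, C)⁺ = {A, B, C, D}.
This closure contains every attribute of Rel1, so Rel1 ∩ Rel2 → Rel1. The join is lossless.

Yes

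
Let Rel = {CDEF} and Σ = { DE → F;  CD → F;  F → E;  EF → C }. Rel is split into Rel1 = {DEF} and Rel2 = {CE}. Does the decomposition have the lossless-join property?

Common attributes: Rel1 ∩ Rel2 = {E}.
No dependency enlarges {E}, so (E)⁺ = {E}.
The closure contains neither all of Rel1 = {DEF} nor all of Rel2 = {CE}, so the common attributes are not a superkey of either fragment. The join is lossy.

No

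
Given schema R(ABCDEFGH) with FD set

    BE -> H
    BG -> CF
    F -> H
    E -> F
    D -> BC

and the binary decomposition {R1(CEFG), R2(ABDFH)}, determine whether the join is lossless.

No

Common attributes: R1 ∩ R2 = {F}.
Closure of {F}: F → H applies, adding H. So (F)⁺ = {FH}.
The closure contains neither all of R1 = {CEFG} nor all of R2 = {ABDFH}, so the common attributes are not a superkey of either fragment. The join is lossy.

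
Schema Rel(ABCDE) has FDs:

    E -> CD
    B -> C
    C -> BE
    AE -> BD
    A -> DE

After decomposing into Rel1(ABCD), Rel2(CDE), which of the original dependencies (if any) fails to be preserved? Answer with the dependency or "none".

E → CD lies within Rel2.
B → C lies within Rel1.
C → BE: restricted closure across fragments reaches BE.
AE → BD: restricted closure across fragments reaches BD.
A → DE: restricted closure across fragments reaches DE.
Every dependency is enforceable on the fragments, so the decomposition is dependency-preserving.

none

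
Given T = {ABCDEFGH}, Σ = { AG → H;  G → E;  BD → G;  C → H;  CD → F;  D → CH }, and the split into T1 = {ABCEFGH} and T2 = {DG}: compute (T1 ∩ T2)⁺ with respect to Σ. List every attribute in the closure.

EG

T1 ∩ T2 = {G}.
G → E applies, adding E
Closure: {EG}.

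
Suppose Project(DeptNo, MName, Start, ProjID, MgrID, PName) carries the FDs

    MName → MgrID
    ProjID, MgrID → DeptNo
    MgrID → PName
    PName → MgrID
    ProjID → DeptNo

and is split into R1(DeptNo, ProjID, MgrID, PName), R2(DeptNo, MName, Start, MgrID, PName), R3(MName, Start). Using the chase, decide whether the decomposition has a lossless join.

No

Chase test. Columns are DeptNo, MName, Start, ProjID, MgrID, PName; row i has aⱼ where attribute j ∈ Ri, else bᵢⱼ.
Initial tableau (one row per fragment):
  row 1: a1 b12 b13 a4 a5 a6
  row 2: a1 a2 a3 b24 a5 a6
  row 3: b31 a2 a3 b34 b35 b36
Rows 2 and 3 agree on MName; apply MName→MgrID and equate their MgrID entries.
Rows 1 and 3 agree on MgrID; apply MgrID→PName and equate their PName entries.
No row becomes fully distinguished — the join is lossy.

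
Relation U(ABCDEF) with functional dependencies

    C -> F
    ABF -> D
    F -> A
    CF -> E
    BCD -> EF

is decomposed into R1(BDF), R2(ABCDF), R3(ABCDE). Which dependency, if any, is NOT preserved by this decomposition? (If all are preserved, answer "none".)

C → F lies within R2.
ABF → D lies within R2.
F → A lies within R2.
CF → E: restricted closure across fragments reaches E.
BCD → EF: restricted closure across fragments reaches EF.
Every dependency is enforceable on the fragments, so the decomposition is dependency-preserving.

none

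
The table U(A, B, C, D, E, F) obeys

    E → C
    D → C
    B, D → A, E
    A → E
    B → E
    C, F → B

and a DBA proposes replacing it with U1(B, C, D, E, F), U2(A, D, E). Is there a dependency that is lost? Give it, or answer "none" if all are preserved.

B, D → A, E

Check B, D → A, E: no single fragment contains all of {A, B, D, E}, and the restricted closure of {B, D} across the fragments never reaches {A, E}.
E → C is preserved.
D → C is preserved.
A → E is preserved.
B → E is preserved.
C, F → B is preserved.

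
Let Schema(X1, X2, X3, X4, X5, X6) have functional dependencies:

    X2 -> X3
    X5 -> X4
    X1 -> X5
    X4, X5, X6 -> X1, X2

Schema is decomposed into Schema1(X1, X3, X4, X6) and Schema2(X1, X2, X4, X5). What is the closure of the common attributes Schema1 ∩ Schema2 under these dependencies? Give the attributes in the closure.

X1, X4, X5

Schema1 ∩ Schema2 = {X1, X4}.
X1 → X5 applies, adding X5
Closure: {X1, X4, X5}.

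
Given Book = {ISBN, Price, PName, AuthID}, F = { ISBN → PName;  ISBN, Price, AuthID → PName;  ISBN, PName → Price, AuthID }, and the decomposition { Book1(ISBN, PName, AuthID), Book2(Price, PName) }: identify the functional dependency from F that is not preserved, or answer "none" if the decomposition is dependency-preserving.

ISBN, PName → Price, AuthID

Check ISBN, PName → Price, AuthID: no single fragment contains all of {ISBN, Price, PName, AuthID}, and the restricted closure of {ISBN, PName} across the fragments never reaches {Price, AuthID}.
ISBN → PName is preserved.
ISBN, Price, AuthID → PName is preserved.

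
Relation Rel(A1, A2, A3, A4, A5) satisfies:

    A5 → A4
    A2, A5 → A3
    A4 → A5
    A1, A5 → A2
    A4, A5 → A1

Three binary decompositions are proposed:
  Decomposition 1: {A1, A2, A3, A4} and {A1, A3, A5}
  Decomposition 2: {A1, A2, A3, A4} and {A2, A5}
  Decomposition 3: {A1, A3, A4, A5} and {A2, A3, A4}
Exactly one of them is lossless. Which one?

Decomposition 1: common = {A1, A3}, closure = {A1, A3} → lossy.
Decomposition 2: common = {A2}, closure = {A2} → lossy.
Decomposition 3: common = {A3, A4}, closure = {A1, A2, A3, A4, A5} → lossless.

Decomposition 3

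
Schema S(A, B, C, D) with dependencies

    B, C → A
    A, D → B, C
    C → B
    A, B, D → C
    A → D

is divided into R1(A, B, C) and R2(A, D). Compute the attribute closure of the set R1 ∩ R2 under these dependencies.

R1 ∩ R2 = {A}.
A → D applies, adding D
A, D → B, C applies, adding B, C
Closure: {A, B, C, D}.

A, B, C, D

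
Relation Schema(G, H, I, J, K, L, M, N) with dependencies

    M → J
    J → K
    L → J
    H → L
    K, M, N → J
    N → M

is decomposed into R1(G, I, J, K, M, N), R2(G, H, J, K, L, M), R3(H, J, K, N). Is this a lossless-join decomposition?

Chase test. Columns are G, H, I, J, K, L, M, N; row i has aⱼ where attribute j ∈ Ri, else bᵢⱼ.
Initial tableau (one row per fragment):
  row 1: a1 b12 a3 a4 a5 b16 a7 a8
  row 2: a1 a2 b23 a4 a5 a6 a7 b28
  row 3: b31 a2 b33 a4 a5 b36 b37 a8
Rows 2 and 3 agree on H; apply H→L and equate their L entries.
Rows 1 and 3 agree on N; apply N→M and equate their M entries.
No row becomes fully distinguished — the join is lossy.

No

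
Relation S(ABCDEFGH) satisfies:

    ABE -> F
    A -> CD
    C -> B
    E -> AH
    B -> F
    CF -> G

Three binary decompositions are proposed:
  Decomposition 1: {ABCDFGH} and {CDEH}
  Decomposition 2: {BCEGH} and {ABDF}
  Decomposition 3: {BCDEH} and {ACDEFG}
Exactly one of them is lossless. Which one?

Decomposition 3

Decomposition 1: common = {CDH}, closure = {BCDFGH} → lossy.
Decomposition 2: common = {B}, closure = {BF} → lossy.
Decomposition 3: common = {CDE}, closure = {ABCDEFGH} → lossless.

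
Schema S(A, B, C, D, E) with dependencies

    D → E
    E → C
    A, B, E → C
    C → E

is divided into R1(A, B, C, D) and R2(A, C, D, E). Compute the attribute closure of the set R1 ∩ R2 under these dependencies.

A, C, D, E

R1 ∩ R2 = {A, C, D}.
D → E applies, adding E
Closure: {A, C, D, E}.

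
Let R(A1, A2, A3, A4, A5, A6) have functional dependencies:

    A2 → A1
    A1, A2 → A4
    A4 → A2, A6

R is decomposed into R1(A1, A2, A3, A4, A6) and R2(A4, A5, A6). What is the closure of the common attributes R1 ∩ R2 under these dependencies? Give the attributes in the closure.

A1, A2, A4, A6

R1 ∩ R2 = {A4, A6}.
A4 → A2, A6 applies, adding A2
A2 → A1 applies, adding A1
Closure: {A1, A2, A4, A6}.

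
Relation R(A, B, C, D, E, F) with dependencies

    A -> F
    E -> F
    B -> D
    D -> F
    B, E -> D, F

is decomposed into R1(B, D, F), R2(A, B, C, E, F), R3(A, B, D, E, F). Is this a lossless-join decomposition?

Chase test. Columns are A, B, C, D, E, F; row i has aⱼ where attribute j ∈ Ri, else bᵢⱼ.
Initial tableau (one row per fragment):
  row 1: b11 a2 b13 a4 b15 a6
  row 2: a1 a2 a3 b24 a5 a6
  row 3: a1 a2 b33 a4 a5 a6
Rows 1 and 2 agree on B; apply B→D and equate their D entries.
Row 2 is now all distinguished symbols — the join is lossless.

Yes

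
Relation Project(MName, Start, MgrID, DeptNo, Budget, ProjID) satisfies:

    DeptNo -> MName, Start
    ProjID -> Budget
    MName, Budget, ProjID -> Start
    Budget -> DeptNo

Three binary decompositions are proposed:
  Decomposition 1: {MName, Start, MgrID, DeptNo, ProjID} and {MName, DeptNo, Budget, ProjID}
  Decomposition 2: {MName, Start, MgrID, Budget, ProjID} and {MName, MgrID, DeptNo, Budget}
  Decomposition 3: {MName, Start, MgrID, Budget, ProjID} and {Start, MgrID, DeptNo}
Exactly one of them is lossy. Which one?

Decomposition 1: common = {MName, DeptNo, ProjID}, closure = {MName, Start, DeptNo, Budget, ProjID} → lossless.
Decomposition 2: common = {MName, MgrID, Budget}, closure = {MName, Start, MgrID, DeptNo, Budget} → lossless.
Decomposition 3: common = {Start, MgrID}, closure = {Start, MgrID} → lossy.

Decomposition 3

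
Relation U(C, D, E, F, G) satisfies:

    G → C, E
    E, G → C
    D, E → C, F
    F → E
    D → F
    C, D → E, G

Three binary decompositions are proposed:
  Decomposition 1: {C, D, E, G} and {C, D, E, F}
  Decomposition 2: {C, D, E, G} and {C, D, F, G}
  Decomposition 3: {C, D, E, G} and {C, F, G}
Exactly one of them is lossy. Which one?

Decomposition 3

Decomposition 1: common = {C, D, E}, closure = {C, D, E, F, G} → lossless.
Decomposition 2: common = {C, D, G}, closure = {C, D, E, F, G} → lossless.
Decomposition 3: common = {C, G}, closure = {C, E, G} → lossy.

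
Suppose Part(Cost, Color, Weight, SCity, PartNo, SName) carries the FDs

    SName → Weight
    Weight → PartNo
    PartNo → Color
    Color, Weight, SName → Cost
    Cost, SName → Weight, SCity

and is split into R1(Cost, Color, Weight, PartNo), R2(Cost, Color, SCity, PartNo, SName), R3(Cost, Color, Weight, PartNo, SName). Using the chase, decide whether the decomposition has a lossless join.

Yes

Chase test. Columns are Cost, Color, Weight, SCity, PartNo, SName; row i has aⱼ where attribute j ∈ Ri, else bᵢⱼ.
Initial tableau (one row per fragment):
  row 1: a1 a2 a3 b14 a5 b16
  row 2: a1 a2 b23 a4 a5 a6
  row 3: a1 a2 a3 b34 a5 a6
Rows 2 and 3 agree on SName; apply SName→Weight and equate their Weight entries.
Rows 2 and 3 agree on Cost, SName; apply Cost, SName→Weight, SCity and equate their Weight, SCity entries.
Row 2 is now all distinguished symbols — the join is lossless.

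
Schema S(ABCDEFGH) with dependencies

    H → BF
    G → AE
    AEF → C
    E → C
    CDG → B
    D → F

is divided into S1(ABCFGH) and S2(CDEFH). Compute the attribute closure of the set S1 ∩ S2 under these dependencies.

BCFH

S1 ∩ S2 = {CFH}.
H → BF applies, adding B
Closure: {BCFH}.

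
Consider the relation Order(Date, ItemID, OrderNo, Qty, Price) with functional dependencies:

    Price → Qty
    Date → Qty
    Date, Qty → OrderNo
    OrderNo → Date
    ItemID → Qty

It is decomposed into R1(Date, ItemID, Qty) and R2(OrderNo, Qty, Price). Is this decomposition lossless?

No

Common attributes: R1 ∩ R2 = {Qty}.
No dependency enlarges {Qty}, so (Qty)⁺ = {Qty}.
The closure contains neither all of R1 = {Date, ItemID, Qty} nor all of R2 = {OrderNo, Qty, Price}, so the common attributes are not a superkey of either fragment. The join is lossy.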